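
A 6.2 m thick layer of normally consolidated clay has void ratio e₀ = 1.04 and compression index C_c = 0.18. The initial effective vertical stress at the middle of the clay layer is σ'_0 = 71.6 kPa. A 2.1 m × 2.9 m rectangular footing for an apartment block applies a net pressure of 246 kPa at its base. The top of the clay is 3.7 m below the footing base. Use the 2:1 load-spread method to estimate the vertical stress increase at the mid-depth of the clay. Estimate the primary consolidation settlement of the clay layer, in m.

S_c ≈ 0.0516 m

Mid-depth of clay below the footing base: z = 3.7 + 6.2/2 = 6.8 m.
Stress increase at mid-clay by the 2:1 spreading method:
Δσ = qBL/((B+z)(L+z)) = 246×2.1×2.9/((2.1+6.8)(2.9+6.8)) = 17.354 kPa
Final effective stress: σ'_f = σ'_0 + Δσ = 71.6 + 17.354 = 88.954 kPa.
Normally consolidated clay, so the full stress increment lies on the virgin compression line:
S_c = C_c·H/(1+e₀)·log₁₀(σ'_f/σ'_0) = 0.18×6.2/(1+1.04)×log₁₀(88.954/71.6)
    = 0.54706 × 0.094252 = 0.05156 m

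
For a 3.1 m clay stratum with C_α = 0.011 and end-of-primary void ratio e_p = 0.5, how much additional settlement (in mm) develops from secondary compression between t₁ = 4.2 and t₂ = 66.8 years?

S_s ≈ 27.3 mm

Secondary compression: S_s = C_α·H/(1+e_p)·log₁₀(t₂/t₁)
S_s = 0.011×3.1/(1+0.5)×log₁₀(66.8/4.2)
    = 0.02273 × 1.202 = 0.02731 m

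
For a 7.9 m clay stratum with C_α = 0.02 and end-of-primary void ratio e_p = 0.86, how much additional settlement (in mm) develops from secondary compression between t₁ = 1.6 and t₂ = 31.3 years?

Secondary compression: S_s = C_α·H/(1+e_p)·log₁₀(t₂/t₁)
S_s = 0.02×7.9/(1+0.86)×log₁₀(31.3/1.6)
    = 0.08495 × 1.291 = 0.1097 m

S_s ≈ 110 mm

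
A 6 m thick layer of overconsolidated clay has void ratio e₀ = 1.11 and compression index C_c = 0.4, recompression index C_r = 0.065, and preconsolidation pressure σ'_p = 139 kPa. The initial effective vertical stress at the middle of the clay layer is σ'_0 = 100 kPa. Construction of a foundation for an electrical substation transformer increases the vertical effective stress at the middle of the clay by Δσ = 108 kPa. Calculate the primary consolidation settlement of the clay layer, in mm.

S_c ≈ 226 mm

Final effective stress: σ'_f = 100 + 108 = 208 kPa.
σ'_f = 208 > σ'_p = 139 kPa, so the stress path crosses the preconsolidation pressure — recompression up to σ'_p, then virgin compression beyond:
S_c = H/(1+e₀)·[C_r·log₁₀(σ'_p/σ'_0) + C_c·log₁₀(σ'_f/σ'_p)]
    = 6/2.11 × [0.065×log₁₀(139/100) + 0.4×log₁₀(208/139)]
    = 2.8436 × [0.009296 + 0.070019] = 0.2255 m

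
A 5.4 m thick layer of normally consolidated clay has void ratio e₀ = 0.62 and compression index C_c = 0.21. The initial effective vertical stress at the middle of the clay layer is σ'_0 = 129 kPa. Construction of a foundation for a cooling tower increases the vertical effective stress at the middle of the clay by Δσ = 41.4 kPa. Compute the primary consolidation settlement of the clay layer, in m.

S_c ≈ 0.0846 m

Final effective stress: σ'_f = σ'_0 + Δσ = 129 + 41.4 = 170.4 kPa.
Normally consolidated clay, so the full stress increment lies on the virgin compression line:
S_c = C_c·H/(1+e₀)·log₁₀(σ'_f/σ'_0) = 0.21×5.4/(1+0.62)×log₁₀(170.4/129)
    = 0.7 × 0.12088 = 0.08462 m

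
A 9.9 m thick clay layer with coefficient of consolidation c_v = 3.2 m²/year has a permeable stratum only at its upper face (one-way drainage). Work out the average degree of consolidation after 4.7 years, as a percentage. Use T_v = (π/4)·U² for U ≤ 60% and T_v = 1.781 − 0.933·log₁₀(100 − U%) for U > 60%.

Drainage path length: H_d = H = 9.9 m (single drainage).
T_v = c_v·t/H_d² = 3.2×4.7/9.9² = 0.15345.
T_v = 0.15345 corresponds to the U ≤ 60% branch:
U = √(4T_v/π) = 0.442

U ≈ 44.2 %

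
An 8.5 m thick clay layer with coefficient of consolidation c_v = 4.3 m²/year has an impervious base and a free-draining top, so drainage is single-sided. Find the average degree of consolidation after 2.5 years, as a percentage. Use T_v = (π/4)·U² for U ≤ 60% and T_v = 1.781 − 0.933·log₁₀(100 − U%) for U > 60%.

U ≈ 43.5 %

Drainage path length: H_d = H = 8.5 m (single drainage).
T_v = c_v·t/H_d² = 4.3×2.5/8.5² = 0.14879.
T_v = 0.14879 corresponds to the U ≤ 60% branch:
U = √(4T_v/π) = 0.4353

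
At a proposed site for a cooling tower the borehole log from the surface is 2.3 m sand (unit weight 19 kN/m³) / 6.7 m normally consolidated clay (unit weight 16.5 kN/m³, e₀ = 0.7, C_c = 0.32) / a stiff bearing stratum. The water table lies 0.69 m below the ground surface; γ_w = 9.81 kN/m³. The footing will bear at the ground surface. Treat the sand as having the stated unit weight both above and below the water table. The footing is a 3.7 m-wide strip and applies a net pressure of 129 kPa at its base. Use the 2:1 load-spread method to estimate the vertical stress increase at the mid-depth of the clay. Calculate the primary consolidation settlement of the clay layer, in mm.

Mid-depth of clay below the ground surface: z = 2.3 + 6.7/2 = 5.65 m.
Total vertical stress at mid-clay: σ_v = 19×2.3 + 16.5×3.35 = 98.975 kPa.
Pore pressure: u = 9.81×(5.65 − 0.69) = 48.658 kPa.
Initial effective stress: σ'_0 = σ_v − u = 98.975 − 48.658 = 50.317 kPa.
Stress increase at mid-clay by the 2:1 spreading method:
Δσ = qB/(B+z) = 129×3.7/(3.7+5.65) = 51.048 kPa
Final effective stress: σ'_f = σ'_0 + Δσ = 50.317 + 51.048 = 101.37 kPa.
Normally consolidated clay, so the full stress increment lies on the virgin compression line:
S_c = C_c·H/(1+e₀)·log₁₀(σ'_f/σ'_0) = 0.32×6.7/(1+0.7)×log₁₀(101.37/50.317)
    = 1.2612 × 0.30419 = 0.3836 m

S_c ≈ 384 mm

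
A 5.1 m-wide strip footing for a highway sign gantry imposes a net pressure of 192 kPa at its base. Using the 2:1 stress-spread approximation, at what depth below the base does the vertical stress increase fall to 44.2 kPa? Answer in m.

2:1 spreading — at depth z the loaded area has grown by z in each plan dimension:
qB/(B+z) = Δσ_z ⇒ z = qB/Δσ_z − B = 192×5.1/44.2 − 5.1 = 17.05 m

z ≈ 17.1 m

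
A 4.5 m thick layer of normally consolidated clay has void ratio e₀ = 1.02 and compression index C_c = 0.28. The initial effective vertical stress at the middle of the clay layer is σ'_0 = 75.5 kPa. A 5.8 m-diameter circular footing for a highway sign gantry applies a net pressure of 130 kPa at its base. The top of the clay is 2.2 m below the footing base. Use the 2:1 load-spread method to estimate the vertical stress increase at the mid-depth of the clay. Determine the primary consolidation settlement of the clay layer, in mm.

S_c ≈ 119 mm

Mid-depth of clay below the footing base: z = 2.2 + 4.5/2 = 4.45 m.
Stress increase at mid-clay by the 2:1 spreading method:
Δσ ≈ qD²/(D+z)² = 130×5.8²/(5.8+4.45)² = 41.625 kPa
Final effective stress: σ'_f = σ'_0 + Δσ = 75.5 + 41.625 = 117.12 kPa.
Normally consolidated clay, so the full stress increment lies on the virgin compression line:
S_c = C_c·H/(1+e₀)·log₁₀(σ'_f/σ'_0) = 0.28×4.5/(1+1.02)×log₁₀(117.12/75.5)
    = 0.62376 × 0.19068 = 0.1189 m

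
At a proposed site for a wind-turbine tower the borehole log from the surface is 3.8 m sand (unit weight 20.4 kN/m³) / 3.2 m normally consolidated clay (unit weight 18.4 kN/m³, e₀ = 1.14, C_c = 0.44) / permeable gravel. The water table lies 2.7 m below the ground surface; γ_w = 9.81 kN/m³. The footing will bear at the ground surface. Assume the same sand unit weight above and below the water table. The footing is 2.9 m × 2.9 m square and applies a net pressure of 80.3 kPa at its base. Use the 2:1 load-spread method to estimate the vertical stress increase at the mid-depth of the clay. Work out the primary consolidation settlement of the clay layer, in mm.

S_c ≈ 32.8 mm

Mid-depth of clay below the ground surface: z = 3.8 + 3.2/2 = 5.4 m.
Total vertical stress at mid-clay: σ_v = 20.4×3.8 + 18.4×1.6 = 106.96 kPa.
Pore pressure: u = 9.81×(5.4 − 2.7) = 26.487 kPa.
Initial effective stress: σ'_0 = σ_v − u = 106.96 − 26.487 = 80.473 kPa.
Stress increase at mid-clay by the 2:1 spreading method:
Δσ = qBL/((B+z)(L+z)) = 80.3×2.9×2.9/((2.9+5.4)(2.9+5.4)) = 9.8029 kPa
Final effective stress: σ'_f = σ'_0 + Δσ = 80.473 + 9.8029 = 90.276 kPa.
Normally consolidated clay, so the full stress increment lies on the virgin compression line:
S_c = C_c·H/(1+e₀)·log₁₀(σ'_f/σ'_0) = 0.44×3.2/(1+1.14)×log₁₀(90.276/80.473)
    = 0.65794 × 0.049922 = 0.03285 m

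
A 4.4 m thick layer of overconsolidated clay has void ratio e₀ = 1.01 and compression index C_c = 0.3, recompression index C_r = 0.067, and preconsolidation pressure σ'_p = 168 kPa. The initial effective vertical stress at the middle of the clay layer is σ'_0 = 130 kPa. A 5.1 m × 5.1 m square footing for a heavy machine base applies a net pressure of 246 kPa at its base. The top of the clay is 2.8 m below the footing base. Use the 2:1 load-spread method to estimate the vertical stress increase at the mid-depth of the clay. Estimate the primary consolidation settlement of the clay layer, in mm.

Mid-depth of clay below the footing base: z = 2.8 + 4.4/2 = 5 m.
Stress increase at mid-clay by the 2:1 spreading method:
Δσ = qBL/((B+z)(L+z)) = 246×5.1×5.1/((5.1+5)(5.1+5)) = 62.724 kPa
Final effective stress: σ'_f = 130 + 62.724 = 192.72 kPa.
σ'_f = 192.72 > σ'_p = 168 kPa, so the stress path crosses the preconsolidation pressure — recompression up to σ'_p, then virgin compression beyond:
S_c = H/(1+e₀)·[C_r·log₁₀(σ'_p/σ'_0) + C_c·log₁₀(σ'_f/σ'_p)]
    = 4.4/2.01 × [0.067×log₁₀(168/130) + 0.3×log₁₀(192.72/168)]
    = 2.1891 × [0.0074615 + 0.017885] = 0.05549 m

S_c ≈ 55.5 mm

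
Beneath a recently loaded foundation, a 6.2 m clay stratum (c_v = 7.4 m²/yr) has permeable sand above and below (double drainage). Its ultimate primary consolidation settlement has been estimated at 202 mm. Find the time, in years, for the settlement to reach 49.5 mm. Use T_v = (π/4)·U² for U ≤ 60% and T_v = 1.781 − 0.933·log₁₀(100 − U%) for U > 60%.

t ≈ 0.0612 years

Drainage path length: H_d = H/2 = 3.1 m (double drainage).
U = S(t)/S_ult = 49.5/202 = 0.245.
U ≤ 60%: T_v = (π/4)·U² = (π/4)×0.24505² = 0.047163.
t = T_v·H_d²/c_v = 0.047163×3.1²/7.4 = 0.06125 years.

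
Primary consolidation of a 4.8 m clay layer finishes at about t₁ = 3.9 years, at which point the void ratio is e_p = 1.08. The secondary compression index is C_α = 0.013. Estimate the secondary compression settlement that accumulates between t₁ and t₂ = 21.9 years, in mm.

Secondary compression: S_s = C_α·H/(1+e_p)·log₁₀(t₂/t₁)
S_s = 0.013×4.8/(1+1.08)×log₁₀(21.9/3.9)
    = 0.03 × 0.7494 = 0.02248 m

S_s ≈ 22.5 mm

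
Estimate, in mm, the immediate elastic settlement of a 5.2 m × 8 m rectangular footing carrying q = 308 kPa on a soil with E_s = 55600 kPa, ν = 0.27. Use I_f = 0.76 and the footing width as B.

S_e ≈ 20.3 mm

Immediate (elastic) settlement: S_e = q·B·(1−ν²)/E_s · I_f.
S_e = 308 × 5.2 × (1 − 0.27²) / 55600 × 0.76
    = 308 × 5.2 × 0.9271 / 55600 × 0.76
    = 0.0203 m = 20.3 mm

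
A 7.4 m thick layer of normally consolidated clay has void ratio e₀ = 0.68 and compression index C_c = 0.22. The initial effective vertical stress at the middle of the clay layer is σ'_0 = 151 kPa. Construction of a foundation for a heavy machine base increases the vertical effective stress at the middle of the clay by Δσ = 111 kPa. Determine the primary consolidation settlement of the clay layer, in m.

Final effective stress: σ'_f = σ'_0 + Δσ = 151 + 111 = 262 kPa.
Normally consolidated clay, so the full stress increment lies on the virgin compression line:
S_c = C_c·H/(1+e₀)·log₁₀(σ'_f/σ'_0) = 0.22×7.4/(1+0.68)×log₁₀(262/151)
    = 0.96905 × 0.23932 = 0.2319 m

S_c ≈ 0.232 m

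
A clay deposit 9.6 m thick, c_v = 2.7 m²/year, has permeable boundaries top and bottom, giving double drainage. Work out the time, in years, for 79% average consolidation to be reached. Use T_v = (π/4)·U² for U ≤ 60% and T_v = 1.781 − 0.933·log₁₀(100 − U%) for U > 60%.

t ≈ 4.67 years

Drainage path length: H_d = H/2 = 4.8 m (double drainage).
U > 60%: T_v = 1.781 − 0.933·log₁₀(100 − 79) = 0.54737.
t = T_v·H_d²/c_v = 0.54737×4.8²/2.7 = 4.671 years.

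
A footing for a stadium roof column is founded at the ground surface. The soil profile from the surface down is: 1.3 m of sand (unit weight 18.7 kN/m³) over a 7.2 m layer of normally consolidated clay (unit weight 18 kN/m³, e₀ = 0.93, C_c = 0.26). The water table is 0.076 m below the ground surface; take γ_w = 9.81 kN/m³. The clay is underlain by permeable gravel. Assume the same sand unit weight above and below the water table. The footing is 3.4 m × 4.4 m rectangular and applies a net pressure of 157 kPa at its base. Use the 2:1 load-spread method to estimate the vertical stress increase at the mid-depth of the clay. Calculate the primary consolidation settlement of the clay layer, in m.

S_c ≈ 0.23 m

Mid-depth of clay below the ground surface: z = 1.3 + 7.2/2 = 4.9 m.
Total vertical stress at mid-clay: σ_v = 18.7×1.3 + 18×3.6 = 89.11 kPa.
Pore pressure: u = 9.81×(4.9 − 0.076) = 47.323 kPa.
Initial effective stress: σ'_0 = σ_v − u = 89.11 − 47.323 = 41.787 kPa.
Stress increase at mid-clay by the 2:1 spreading method:
Δσ = qBL/((B+z)(L+z)) = 157×3.4×4.4/((3.4+4.9)(4.4+4.9)) = 30.428 kPa
Final effective stress: σ'_f = σ'_0 + Δσ = 41.787 + 30.428 = 72.215 kPa.
Normally consolidated clay, so the full stress increment lies on the virgin compression line:
S_c = C_c·H/(1+e₀)·log₁₀(σ'_f/σ'_0) = 0.26×7.2/(1+0.93)×log₁₀(72.215/41.787)
    = 0.96995 × 0.23759 = 0.2305 m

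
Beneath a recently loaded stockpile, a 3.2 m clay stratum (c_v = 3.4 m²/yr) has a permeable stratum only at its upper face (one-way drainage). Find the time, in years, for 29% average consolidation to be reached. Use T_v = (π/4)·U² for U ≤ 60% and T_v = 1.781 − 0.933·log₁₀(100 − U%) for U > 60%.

Drainage path length: H_d = H = 3.2 m (single drainage).
U ≤ 60%: T_v = (π/4)·U² = (π/4)×0.29² = 0.066052.
t = T_v·H_d²/c_v = 0.066052×3.2²/3.4 = 0.1989 years.

t ≈ 0.199 years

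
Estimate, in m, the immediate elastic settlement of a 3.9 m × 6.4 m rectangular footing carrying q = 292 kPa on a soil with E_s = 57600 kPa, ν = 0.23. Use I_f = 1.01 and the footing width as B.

Immediate (elastic) settlement: S_e = q·B·(1−ν²)/E_s · I_f.
S_e = 292 × 3.9 × (1 − 0.23²) / 57600 × 1.01
    = 292 × 3.9 × 0.9471 / 57600 × 1.01
    = 0.01891 m

S_e ≈ 0.0189 m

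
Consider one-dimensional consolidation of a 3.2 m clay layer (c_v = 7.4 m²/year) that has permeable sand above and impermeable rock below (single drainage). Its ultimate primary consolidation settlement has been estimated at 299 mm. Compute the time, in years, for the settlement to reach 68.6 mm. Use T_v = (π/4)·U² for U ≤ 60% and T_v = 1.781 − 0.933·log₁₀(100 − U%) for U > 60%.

Drainage path length: H_d = H = 3.2 m (single drainage).
U = S(t)/S_ult = 68.6/299 = 0.2294.
U ≤ 60%: T_v = (π/4)·U² = (π/4)×0.22943² = 0.041342.
t = T_v·H_d²/c_v = 0.041342×3.2²/7.4 = 0.05721 years.

t ≈ 0.0572 years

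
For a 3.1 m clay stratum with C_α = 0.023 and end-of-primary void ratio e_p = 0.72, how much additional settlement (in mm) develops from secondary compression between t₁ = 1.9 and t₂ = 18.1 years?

S_s ≈ 40.6 mm

Secondary compression: S_s = C_α·H/(1+e_p)·log₁₀(t₂/t₁)
S_s = 0.023×3.1/(1+0.72)×log₁₀(18.1/1.9)
    = 0.04145 × 0.9789 = 0.04058 m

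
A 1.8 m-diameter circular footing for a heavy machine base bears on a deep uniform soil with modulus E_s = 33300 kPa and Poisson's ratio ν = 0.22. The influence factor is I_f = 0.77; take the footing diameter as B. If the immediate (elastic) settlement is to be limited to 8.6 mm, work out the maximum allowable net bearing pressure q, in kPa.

q ≈ 217 kPa

S_e = q·B·(1−ν²)/E_s · I_f  ⇒  q = S_e·E_s / (B·(1−ν²)·I_f).
q = 0.0086 × 33300 / (1.8 × 0.9516 × 0.77) = 217.1 kPa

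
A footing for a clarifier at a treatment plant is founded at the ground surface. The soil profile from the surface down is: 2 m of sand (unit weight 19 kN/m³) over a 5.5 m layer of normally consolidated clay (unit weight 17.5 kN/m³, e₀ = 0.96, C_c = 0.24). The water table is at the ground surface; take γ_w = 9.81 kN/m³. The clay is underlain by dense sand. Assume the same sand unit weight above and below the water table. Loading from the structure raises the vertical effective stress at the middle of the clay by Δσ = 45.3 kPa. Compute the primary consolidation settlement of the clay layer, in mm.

Mid-depth of clay below the ground surface: z = 2 + 5.5/2 = 4.75 m.
Total vertical stress at mid-clay: σ_v = 19×2 + 17.5×2.75 = 86.125 kPa.
Pore pressure: u = 9.81×(4.75 − 0) = 46.598 kPa.
Initial effective stress: σ'_0 = σ_v − u = 86.125 − 46.598 = 39.527 kPa.
Final effective stress: σ'_f = σ'_0 + Δσ = 39.527 + 45.3 = 84.827 kPa.
Normally consolidated clay, so the full stress increment lies on the virgin compression line:
S_c = C_c·H/(1+e₀)·log₁₀(σ'_f/σ'_0) = 0.24×5.5/(1+0.96)×log₁₀(84.827/39.527)
    = 0.67347 × 0.33164 = 0.2233 m

S_c ≈ 223 mm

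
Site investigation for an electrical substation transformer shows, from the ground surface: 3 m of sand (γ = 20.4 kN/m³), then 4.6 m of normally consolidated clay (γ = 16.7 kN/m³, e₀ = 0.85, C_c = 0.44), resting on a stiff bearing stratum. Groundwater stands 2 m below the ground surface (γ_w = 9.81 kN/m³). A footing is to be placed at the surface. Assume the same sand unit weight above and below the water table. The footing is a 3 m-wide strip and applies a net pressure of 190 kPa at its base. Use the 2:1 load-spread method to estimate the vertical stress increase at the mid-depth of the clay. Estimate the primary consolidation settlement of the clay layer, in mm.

Mid-depth of clay below the ground surface: z = 3 + 4.6/2 = 5.3 m.
Total vertical stress at mid-clay: σ_v = 20.4×3 + 16.7×2.3 = 99.61 kPa.
Pore pressure: u = 9.81×(5.3 − 2) = 32.373 kPa.
Initial effective stress: σ'_0 = σ_v − u = 99.61 − 32.373 = 67.237 kPa.
Stress increase at mid-clay by the 2:1 spreading method:
Δσ = qB/(B+z) = 190×3/(3+5.3) = 68.675 kPa
Final effective stress: σ'_f = σ'_0 + Δσ = 67.237 + 68.675 = 135.91 kPa.
Normally consolidated clay, so the full stress increment lies on the virgin compression line:
S_c = C_c·H/(1+e₀)·log₁₀(σ'_f/σ'_0) = 0.44×4.6/(1+0.85)×log₁₀(135.91/67.237)
    = 1.0941 × 0.30564 = 0.3344 m

S_c ≈ 334 mm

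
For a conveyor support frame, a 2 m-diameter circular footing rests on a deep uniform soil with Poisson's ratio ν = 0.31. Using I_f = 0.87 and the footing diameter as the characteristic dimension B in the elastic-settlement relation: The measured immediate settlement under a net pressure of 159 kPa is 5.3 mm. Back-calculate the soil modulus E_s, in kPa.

S_e = q·B·(1−ν²)/E_s · I_f  ⇒  E_s = q·B·(1−ν²)·I_f / S_e.
E_s = 159 × 2 × 0.9039 × 0.87 / 0.0053 = 47180 kPa

E_s ≈ 47200 kPa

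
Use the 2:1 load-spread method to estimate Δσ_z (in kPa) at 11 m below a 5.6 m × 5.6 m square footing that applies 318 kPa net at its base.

By the 2:1 method the load spreads at 1 horizontal : 2 vertical, so at depth z the loaded area has grown by z in each plan dimension:
Δσ = qBL/((B+z)(L+z)) = 318×5.6×5.6/((5.6+11)(5.6+11)) = 36.19 kPa

Δσ_z ≈ 36.2 kPa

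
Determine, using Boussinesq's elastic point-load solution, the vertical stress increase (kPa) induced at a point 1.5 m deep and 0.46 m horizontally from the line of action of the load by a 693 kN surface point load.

Boussinesq vertical stress below a point load on an elastic half-space:
Δσ_z = 3P/(2πz²) · [1 + (r/z)²]^(−5/2)
r/z = 0.46/1.5 = 0.30667; [1+(r/z)²]^(−5/2) = 0.79875.
Δσ_z = 3×693/(2π×1.5²) × 0.79875 = 147.06 × 0.79875 = 117.5 kPa

Δσ_z ≈ 117 kPa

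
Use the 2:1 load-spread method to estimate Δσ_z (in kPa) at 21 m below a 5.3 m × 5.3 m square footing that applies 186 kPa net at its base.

Δσ_z ≈ 7.55 kPa

By the 2:1 method the load spreads at 1 horizontal : 2 vertical, so at depth z the loaded area has grown by z in each plan dimension:
Δσ = qBL/((B+z)(L+z)) = 186×5.3×5.3/((5.3+21)(5.3+21)) = 7.5536 kPa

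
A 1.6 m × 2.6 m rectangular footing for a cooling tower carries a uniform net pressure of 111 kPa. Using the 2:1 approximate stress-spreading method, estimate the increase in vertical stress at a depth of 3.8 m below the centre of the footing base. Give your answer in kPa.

Δσ_z ≈ 13.4 kPa

By the 2:1 method the load spreads at 1 horizontal : 2 vertical, so at depth z the loaded area has grown by z in each plan dimension:
Δσ = qBL/((B+z)(L+z)) = 111×1.6×2.6/((1.6+3.8)(2.6+3.8)) = 13.361 kPa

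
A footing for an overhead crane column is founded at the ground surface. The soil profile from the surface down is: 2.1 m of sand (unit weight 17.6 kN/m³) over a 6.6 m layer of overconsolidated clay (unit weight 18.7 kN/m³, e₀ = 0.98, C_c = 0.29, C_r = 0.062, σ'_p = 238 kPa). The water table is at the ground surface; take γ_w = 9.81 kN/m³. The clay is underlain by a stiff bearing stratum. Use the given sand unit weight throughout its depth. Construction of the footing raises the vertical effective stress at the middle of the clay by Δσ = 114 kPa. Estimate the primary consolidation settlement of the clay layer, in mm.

S_c ≈ 112 mm

Mid-depth of clay below the ground surface: z = 2.1 + 6.6/2 = 5.4 m.
Total vertical stress at mid-clay: σ_v = 17.6×2.1 + 18.7×3.3 = 98.67 kPa.
Pore pressure: u = 9.81×(5.4 − 0) = 52.974 kPa.
Initial effective stress: σ'_0 = σ_v − u = 98.67 − 52.974 = 45.696 kPa.
Final effective stress: σ'_f = 45.696 + 114 = 159.7 kPa.
σ'_f = 159.7 ≤ σ'_p = 238 kPa, so the clay remains overconsolidated and only the recompression index applies:
S_c = C_r·H/(1+e₀)·log₁₀(σ'_f/σ'_0) = 0.062×6.6/1.98×log₁₀(159.7/45.696)
    = 0.20666 × 0.54343 = 0.1123 m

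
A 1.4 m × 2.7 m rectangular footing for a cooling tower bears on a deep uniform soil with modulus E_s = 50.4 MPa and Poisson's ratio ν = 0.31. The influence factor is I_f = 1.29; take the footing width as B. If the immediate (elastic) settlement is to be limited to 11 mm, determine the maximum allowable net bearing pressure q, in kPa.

q ≈ 340 kPa

E_s = 50.4 MPa = 50400 kPa.
S_e = q·B·(1−ν²)/E_s · I_f  ⇒  q = S_e·E_s / (B·(1−ν²)·I_f).
q = 0.011 × 50400 / (1.4 × 0.9039 × 1.29) = 339.6 kPa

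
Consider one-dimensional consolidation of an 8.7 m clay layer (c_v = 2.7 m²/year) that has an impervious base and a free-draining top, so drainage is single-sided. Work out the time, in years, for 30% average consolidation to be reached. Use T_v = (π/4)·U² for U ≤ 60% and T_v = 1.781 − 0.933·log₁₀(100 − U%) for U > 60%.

t ≈ 1.98 years

Drainage path length: H_d = H = 8.7 m (single drainage).
U ≤ 60%: T_v = (π/4)·U² = (π/4)×0.3² = 0.070686.
t = T_v·H_d²/c_v = 0.070686×8.7²/2.7 = 1.982 years.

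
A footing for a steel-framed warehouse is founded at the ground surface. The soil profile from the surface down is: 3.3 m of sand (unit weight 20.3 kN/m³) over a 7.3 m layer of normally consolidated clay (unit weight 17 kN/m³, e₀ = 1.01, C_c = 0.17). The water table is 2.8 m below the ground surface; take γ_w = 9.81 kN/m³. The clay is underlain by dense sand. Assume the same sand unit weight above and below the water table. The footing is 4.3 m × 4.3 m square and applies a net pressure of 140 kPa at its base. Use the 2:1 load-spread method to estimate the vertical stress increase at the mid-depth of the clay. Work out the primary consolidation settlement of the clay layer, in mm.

S_c ≈ 55.8 mm

Mid-depth of clay below the ground surface: z = 3.3 + 7.3/2 = 6.95 m.
Total vertical stress at mid-clay: σ_v = 20.3×3.3 + 17×3.65 = 129.04 kPa.
Pore pressure: u = 9.81×(6.95 − 2.8) = 40.712 kPa.
Initial effective stress: σ'_0 = σ_v − u = 129.04 − 40.712 = 88.328 kPa.
Stress increase at mid-clay by the 2:1 spreading method:
Δσ = qBL/((B+z)(L+z)) = 140×4.3×4.3/((4.3+6.95)(4.3+6.95)) = 20.453 kPa
Final effective stress: σ'_f = σ'_0 + Δσ = 88.328 + 20.453 = 108.78 kPa.
Normally consolidated clay, so the full stress increment lies on the virgin compression line:
S_c = C_c·H/(1+e₀)·log₁₀(σ'_f/σ'_0) = 0.17×7.3/(1+1.01)×log₁₀(108.78/88.328)
    = 0.61741 × 0.090451 = 0.05585 m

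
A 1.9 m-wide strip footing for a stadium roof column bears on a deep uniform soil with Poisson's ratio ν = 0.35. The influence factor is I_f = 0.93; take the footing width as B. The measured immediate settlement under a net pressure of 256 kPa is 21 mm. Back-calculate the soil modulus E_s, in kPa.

S_e = q·B·(1−ν²)/E_s · I_f  ⇒  E_s = q·B·(1−ν²)·I_f / S_e.
E_s = 256 × 1.9 × 0.8775 × 0.93 / 0.021 = 18900 kPa

E_s ≈ 18900 kPa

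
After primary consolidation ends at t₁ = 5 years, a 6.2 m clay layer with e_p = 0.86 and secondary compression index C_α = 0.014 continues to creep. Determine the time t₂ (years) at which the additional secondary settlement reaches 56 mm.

t₂ ≈ 79.2 years

S_s = C_α·H/(1+e_p)·log₁₀(t₂/t₁) ⇒ log₁₀(t₂/t₁) = S_s·(1+e_p)/(C_α·H).
log₁₀(t₂/t₁) = 0.056 × (1+0.86) / (0.014×6.2) = 1.2
t₂ = t₁ × 10^1.2 = 5 × 15.85 = 79.24 years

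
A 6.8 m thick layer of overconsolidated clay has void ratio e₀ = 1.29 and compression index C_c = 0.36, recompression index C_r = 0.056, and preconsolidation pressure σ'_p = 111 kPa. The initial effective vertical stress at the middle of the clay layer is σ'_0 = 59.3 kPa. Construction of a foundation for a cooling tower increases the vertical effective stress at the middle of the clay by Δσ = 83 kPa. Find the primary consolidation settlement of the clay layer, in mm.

Final effective stress: σ'_f = 59.3 + 83 = 142.3 kPa.
σ'_f = 142.3 > σ'_p = 111 kPa, so the stress path crosses the preconsolidation pressure — recompression up to σ'_p, then virgin compression beyond:
S_c = H/(1+e₀)·[C_r·log₁₀(σ'_p/σ'_0) + C_c·log₁₀(σ'_f/σ'_p)]
    = 6.8/2.29 × [0.056×log₁₀(111/59.3) + 0.36×log₁₀(142.3/111)]
    = 2.9694 × [0.015247 + 0.038837] = 0.1606 m

S_c ≈ 161 mm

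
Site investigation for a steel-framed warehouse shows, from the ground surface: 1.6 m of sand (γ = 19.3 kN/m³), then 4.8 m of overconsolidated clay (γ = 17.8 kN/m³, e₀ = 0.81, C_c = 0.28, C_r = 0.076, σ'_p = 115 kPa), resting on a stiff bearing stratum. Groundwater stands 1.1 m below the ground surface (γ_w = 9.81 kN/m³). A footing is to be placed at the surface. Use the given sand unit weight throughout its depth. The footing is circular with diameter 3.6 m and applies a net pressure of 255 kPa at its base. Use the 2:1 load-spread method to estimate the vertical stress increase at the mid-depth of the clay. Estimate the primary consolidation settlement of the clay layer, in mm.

S_c ≈ 71.7 mm

Mid-depth of clay below the ground surface: z = 1.6 + 4.8/2 = 4 m.
Total vertical stress at mid-clay: σ_v = 19.3×1.6 + 17.8×2.4 = 73.6 kPa.
Pore pressure: u = 9.81×(4 − 1.1) = 28.449 kPa.
Initial effective stress: σ'_0 = σ_v − u = 73.6 − 28.449 = 45.151 kPa.
Stress increase at mid-clay by the 2:1 spreading method:
Δσ ≈ qD²/(D+z)² = 255×3.6²/(3.6+4)² = 57.216 kPa
Final effective stress: σ'_f = 45.151 + 57.216 = 102.37 kPa.
σ'_f = 102.37 ≤ σ'_p = 115 kPa, so the clay remains overconsolidated and only the recompression index applies:
S_c = C_r·H/(1+e₀)·log₁₀(σ'_f/σ'_0) = 0.076×4.8/1.81×log₁₀(102.37/45.151)
    = 0.20154 × 0.35551 = 0.07165 m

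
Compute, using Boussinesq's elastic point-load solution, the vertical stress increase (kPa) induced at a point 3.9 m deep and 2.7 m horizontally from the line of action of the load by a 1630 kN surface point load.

Δσ_z ≈ 19.2 kPa

Boussinesq vertical stress below a point load on an elastic half-space:
Δσ_z = 3P/(2πz²) · [1 + (r/z)²]^(−5/2)
r/z = 2.7/3.9 = 0.69231; [1+(r/z)²]^(−5/2) = 0.37572.
Δσ_z = 3×1630/(2π×3.9²) × 0.37572 = 51.168 × 0.37572 = 19.22 kPa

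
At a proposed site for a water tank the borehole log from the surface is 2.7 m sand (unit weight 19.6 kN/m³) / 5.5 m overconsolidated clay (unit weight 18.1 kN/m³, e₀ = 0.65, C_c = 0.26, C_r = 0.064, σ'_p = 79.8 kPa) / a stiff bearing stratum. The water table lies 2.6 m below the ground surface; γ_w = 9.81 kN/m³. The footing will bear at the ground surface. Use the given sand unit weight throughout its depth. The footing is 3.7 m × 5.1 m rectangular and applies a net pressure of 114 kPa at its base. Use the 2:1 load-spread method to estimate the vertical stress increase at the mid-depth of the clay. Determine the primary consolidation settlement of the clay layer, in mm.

S_c ≈ 79.6 mm

Mid-depth of clay below the ground surface: z = 2.7 + 5.5/2 = 5.45 m.
Total vertical stress at mid-clay: σ_v = 19.6×2.7 + 18.1×2.75 = 102.7 kPa.
Pore pressure: u = 9.81×(5.45 − 2.6) = 27.959 kPa.
Initial effective stress: σ'_0 = σ_v − u = 102.7 − 27.959 = 74.741 kPa.
Stress increase at mid-clay by the 2:1 spreading method:
Δσ = qBL/((B+z)(L+z)) = 114×3.7×5.1/((3.7+5.45)(5.1+5.45)) = 22.285 kPa
Final effective stress: σ'_f = 74.741 + 22.285 = 97.026 kPa.
σ'_f = 97.026 > σ'_p = 79.8 kPa, so the stress path crosses the preconsolidation pressure — recompression up to σ'_p, then virgin compression beyond:
S_c = H/(1+e₀)·[C_r·log₁₀(σ'_p/σ'_0) + C_c·log₁₀(σ'_f/σ'_p)]
    = 5.5/1.65 × [0.064×log₁₀(79.8/74.741) + 0.26×log₁₀(97.026/79.8)]
    = 3.3333 × [0.0018204 + 0.02207] = 0.07963 m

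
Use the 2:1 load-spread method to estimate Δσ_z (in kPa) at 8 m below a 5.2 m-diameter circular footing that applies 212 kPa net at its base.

By the 2:1 method the load spreads at 1 horizontal : 2 vertical, so at depth z the loaded area has grown by z in each plan dimension:
Δσ ≈ qD²/(D+z)² = 212×5.2²/(5.2+8)² = 32.9 kPa

Δσ_z ≈ 32.9 kPa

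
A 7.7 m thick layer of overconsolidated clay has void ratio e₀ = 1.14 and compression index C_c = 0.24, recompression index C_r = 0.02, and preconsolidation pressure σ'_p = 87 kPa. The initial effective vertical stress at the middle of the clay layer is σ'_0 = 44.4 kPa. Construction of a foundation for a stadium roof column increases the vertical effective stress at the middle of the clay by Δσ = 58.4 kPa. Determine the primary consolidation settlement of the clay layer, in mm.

S_c ≈ 83.6 mm

Final effective stress: σ'_f = 44.4 + 58.4 = 102.8 kPa.
σ'_f = 102.8 > σ'_p = 87 kPa, so the stress path crosses the preconsolidation pressure — recompression up to σ'_p, then virgin compression beyond:
S_c = H/(1+e₀)·[C_r·log₁₀(σ'_p/σ'_0) + C_c·log₁₀(σ'_f/σ'_p)]
    = 7.7/2.14 × [0.02×log₁₀(87/44.4) + 0.24×log₁₀(102.8/87)]
    = 3.5981 × [0.0058427 + 0.017394] = 0.08361 m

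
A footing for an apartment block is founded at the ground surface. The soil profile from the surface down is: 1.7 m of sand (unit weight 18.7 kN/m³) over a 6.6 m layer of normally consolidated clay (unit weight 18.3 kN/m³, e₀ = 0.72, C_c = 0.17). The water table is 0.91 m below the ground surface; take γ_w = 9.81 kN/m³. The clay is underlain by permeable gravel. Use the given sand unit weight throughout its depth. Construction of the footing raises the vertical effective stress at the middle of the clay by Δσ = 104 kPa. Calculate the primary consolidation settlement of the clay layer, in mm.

S_c ≈ 311 mm

Mid-depth of clay below the ground surface: z = 1.7 + 6.6/2 = 5 m.
Total vertical stress at mid-clay: σ_v = 18.7×1.7 + 18.3×3.3 = 92.18 kPa.
Pore pressure: u = 9.81×(5 − 0.91) = 40.123 kPa.
Initial effective stress: σ'_0 = σ_v − u = 92.18 − 40.123 = 52.057 kPa.
Final effective stress: σ'_f = σ'_0 + Δσ = 52.057 + 104 = 156.06 kPa.
Normally consolidated clay, so the full stress increment lies on the virgin compression line:
S_c = C_c·H/(1+e₀)·log₁₀(σ'_f/σ'_0) = 0.17×6.6/(1+0.72)×log₁₀(156.06/52.057)
    = 0.65233 × 0.47681 = 0.311 m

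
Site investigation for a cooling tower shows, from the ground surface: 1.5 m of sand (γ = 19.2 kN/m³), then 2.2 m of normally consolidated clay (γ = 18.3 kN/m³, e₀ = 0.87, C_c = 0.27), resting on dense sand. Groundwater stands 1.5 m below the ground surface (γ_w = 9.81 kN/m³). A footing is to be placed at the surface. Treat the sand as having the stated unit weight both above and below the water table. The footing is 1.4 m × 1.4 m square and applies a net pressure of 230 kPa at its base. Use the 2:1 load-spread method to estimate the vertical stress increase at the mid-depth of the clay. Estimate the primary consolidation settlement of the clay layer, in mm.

Mid-depth of clay below the ground surface: z = 1.5 + 2.2/2 = 2.6 m.
Total vertical stress at mid-clay: σ_v = 19.2×1.5 + 18.3×1.1 = 48.93 kPa.
Pore pressure: u = 9.81×(2.6 − 1.5) = 10.791 kPa.
Initial effective stress: σ'_0 = σ_v − u = 48.93 − 10.791 = 38.139 kPa.
Stress increase at mid-clay by the 2:1 spreading method:
Δσ = qBL/((B+z)(L+z)) = 230×1.4×1.4/((1.4+2.6)(1.4+2.6)) = 28.175 kPa
Final effective stress: σ'_f = σ'_0 + Δσ = 38.139 + 28.175 = 66.314 kPa.
Normally consolidated clay, so the full stress increment lies on the virgin compression line:
S_c = C_c·H/(1+e₀)·log₁₀(σ'_f/σ'_0) = 0.27×2.2/(1+0.87)×log₁₀(66.314/38.139)
    = 0.31765 × 0.24024 = 0.07631 m

S_c ≈ 76.3 mm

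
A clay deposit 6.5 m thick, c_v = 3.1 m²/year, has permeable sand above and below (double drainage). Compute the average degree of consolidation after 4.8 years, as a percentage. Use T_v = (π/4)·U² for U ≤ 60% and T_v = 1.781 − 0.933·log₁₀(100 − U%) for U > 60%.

Drainage path length: H_d = H/2 = 3.25 m (double drainage).
T_v = c_v·t/H_d² = 3.1×4.8/3.25² = 1.4088.
T_v = 1.4088 corresponds to the U > 60% branch:
U = 1 − 10^((1.781 − T_v)/0.933)/100 = 0.9749

U ≈ 97.5 %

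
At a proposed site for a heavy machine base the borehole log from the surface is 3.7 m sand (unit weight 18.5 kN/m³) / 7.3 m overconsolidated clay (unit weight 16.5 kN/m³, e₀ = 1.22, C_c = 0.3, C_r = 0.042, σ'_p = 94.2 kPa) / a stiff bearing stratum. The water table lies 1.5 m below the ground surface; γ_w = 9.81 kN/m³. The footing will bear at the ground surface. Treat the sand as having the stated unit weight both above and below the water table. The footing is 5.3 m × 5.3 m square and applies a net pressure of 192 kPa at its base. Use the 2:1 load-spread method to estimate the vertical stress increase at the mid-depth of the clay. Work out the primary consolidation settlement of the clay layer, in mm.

Mid-depth of clay below the ground surface: z = 3.7 + 7.3/2 = 7.35 m.
Total vertical stress at mid-clay: σ_v = 18.5×3.7 + 16.5×3.65 = 128.68 kPa.
Pore pressure: u = 9.81×(7.35 − 1.5) = 57.389 kPa.
Initial effective stress: σ'_0 = σ_v − u = 128.68 − 57.389 = 71.291 kPa.
Stress increase at mid-clay by the 2:1 spreading method:
Δσ = qBL/((B+z)(L+z)) = 192×5.3×5.3/((5.3+7.35)(5.3+7.35)) = 33.703 kPa
Final effective stress: σ'_f = 71.291 + 33.703 = 104.99 kPa.
σ'_f = 104.99 > σ'_p = 94.2 kPa, so the stress path crosses the preconsolidation pressure — recompression up to σ'_p, then virgin compression beyond:
S_c = H/(1+e₀)·[C_r·log₁₀(σ'_p/σ'_0) + C_c·log₁₀(σ'_f/σ'_p)]
    = 7.3/2.22 × [0.042×log₁₀(94.2/71.291) + 0.3×log₁₀(104.99/94.2)]
    = 3.2883 × [0.0050827 + 0.014129] = 0.06317 m

S_c ≈ 63.2 mm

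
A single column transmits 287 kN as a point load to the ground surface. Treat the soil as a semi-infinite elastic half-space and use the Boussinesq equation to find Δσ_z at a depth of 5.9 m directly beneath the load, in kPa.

Δσ_z ≈ 3.94 kPa

Boussinesq vertical stress below a point load on an elastic half-space:
Δσ_z = 3P/(2πz²) · [1 + (r/z)²]^(−5/2)
r/z = 0/5.9 = 0; [1+(r/z)²]^(−5/2) = 1.
Δσ_z = 3×287/(2π×5.9²) × 1 = 3.9366 × 1 = 3.937 kPa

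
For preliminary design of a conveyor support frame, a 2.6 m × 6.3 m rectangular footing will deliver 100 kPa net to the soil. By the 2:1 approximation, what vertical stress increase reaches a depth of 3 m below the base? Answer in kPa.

Δσ_z ≈ 31.5 kPa

By the 2:1 method the load spreads at 1 horizontal : 2 vertical, so at depth z the loaded area has grown by z in each plan dimension:
Δσ = qBL/((B+z)(L+z)) = 100×2.6×6.3/((2.6+3)(6.3+3)) = 31.452 kPa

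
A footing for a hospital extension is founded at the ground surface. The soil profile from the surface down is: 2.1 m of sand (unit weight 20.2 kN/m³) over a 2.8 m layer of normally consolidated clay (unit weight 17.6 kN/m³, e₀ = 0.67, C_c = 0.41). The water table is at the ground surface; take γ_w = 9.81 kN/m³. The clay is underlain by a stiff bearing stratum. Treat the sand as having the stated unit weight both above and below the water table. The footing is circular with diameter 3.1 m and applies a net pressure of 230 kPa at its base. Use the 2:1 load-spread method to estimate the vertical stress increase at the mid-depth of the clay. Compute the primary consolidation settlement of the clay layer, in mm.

S_c ≈ 280 mm

Mid-depth of clay below the ground surface: z = 2.1 + 2.8/2 = 3.5 m.
Total vertical stress at mid-clay: σ_v = 20.2×2.1 + 17.6×1.4 = 67.06 kPa.
Pore pressure: u = 9.81×(3.5 − 0) = 34.335 kPa.
Initial effective stress: σ'_0 = σ_v − u = 67.06 − 34.335 = 32.725 kPa.
Stress increase at mid-clay by the 2:1 spreading method:
Δσ ≈ qD²/(D+z)² = 230×3.1²/(3.1+3.5)² = 50.742 kPa
Final effective stress: σ'_f = σ'_0 + Δσ = 32.725 + 50.742 = 83.467 kPa.
Normally consolidated clay, so the full stress increment lies on the virgin compression line:
S_c = C_c·H/(1+e₀)·log₁₀(σ'_f/σ'_0) = 0.41×2.8/(1+0.67)×log₁₀(83.467/32.725)
    = 0.68743 × 0.40664 = 0.2795 m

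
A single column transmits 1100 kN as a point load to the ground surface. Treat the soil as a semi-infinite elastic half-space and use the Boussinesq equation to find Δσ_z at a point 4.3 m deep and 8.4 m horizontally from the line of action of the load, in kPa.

Δσ_z ≈ 0.558 kPa

Boussinesq vertical stress below a point load on an elastic half-space:
Δσ_z = 3P/(2πz²) · [1 + (r/z)²]^(−5/2)
r/z = 8.4/4.3 = 1.9535; [1+(r/z)²]^(−5/2) = 0.019645.
Δσ_z = 3×1100/(2π×4.3²) × 0.019645 = 28.405 × 0.019645 = 0.558 kPa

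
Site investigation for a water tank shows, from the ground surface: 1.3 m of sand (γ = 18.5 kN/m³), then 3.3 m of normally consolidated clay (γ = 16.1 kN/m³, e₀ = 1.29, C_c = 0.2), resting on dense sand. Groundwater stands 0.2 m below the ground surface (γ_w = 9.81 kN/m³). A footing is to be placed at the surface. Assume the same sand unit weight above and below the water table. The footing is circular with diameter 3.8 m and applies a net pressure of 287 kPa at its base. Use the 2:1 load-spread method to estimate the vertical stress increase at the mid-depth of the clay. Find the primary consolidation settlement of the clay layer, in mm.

Mid-depth of clay below the ground surface: z = 1.3 + 3.3/2 = 2.95 m.
Total vertical stress at mid-clay: σ_v = 18.5×1.3 + 16.1×1.65 = 50.615 kPa.
Pore pressure: u = 9.81×(2.95 − 0.2) = 26.978 kPa.
Initial effective stress: σ'_0 = σ_v − u = 50.615 − 26.978 = 23.637 kPa.
Stress increase at mid-clay by the 2:1 spreading method:
Δσ ≈ qD²/(D+z)² = 287×3.8²/(3.8+2.95)² = 90.958 kPa
Final effective stress: σ'_f = σ'_0 + Δσ = 23.637 + 90.958 = 114.59 kPa.
Normally consolidated clay, so the full stress increment lies on the virgin compression line:
S_c = C_c·H/(1+e₀)·log₁₀(σ'_f/σ'_0) = 0.2×3.3/(1+1.29)×log₁₀(114.59/23.637)
    = 0.28821 × 0.68555 = 0.1976 m

S_c ≈ 198 mm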